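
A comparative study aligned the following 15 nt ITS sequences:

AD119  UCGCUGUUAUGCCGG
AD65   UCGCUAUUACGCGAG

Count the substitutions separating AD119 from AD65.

4

Mismatches occur at site 6 (G↔A), site 10 (U↔C), site 13 (C↔G), site 14 (G↔A).
That gives 4 mismatches out of 15 aligned sites, so the Hamming distance is 4.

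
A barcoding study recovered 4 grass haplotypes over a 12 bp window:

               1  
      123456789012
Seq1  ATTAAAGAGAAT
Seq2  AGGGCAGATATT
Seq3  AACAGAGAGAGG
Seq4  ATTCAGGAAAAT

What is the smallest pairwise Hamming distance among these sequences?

3

Pairwise Hamming distances:
  Seq1 vs Seq2: 6
  Seq1 vs Seq3: 5
  Seq1 vs Seq4: 3
  Seq2 vs Seq3: 7
  Seq2 vs Seq4: 7
  Seq3 vs Seq4: 8
The smallest is 3, between Seq1 and Seq4.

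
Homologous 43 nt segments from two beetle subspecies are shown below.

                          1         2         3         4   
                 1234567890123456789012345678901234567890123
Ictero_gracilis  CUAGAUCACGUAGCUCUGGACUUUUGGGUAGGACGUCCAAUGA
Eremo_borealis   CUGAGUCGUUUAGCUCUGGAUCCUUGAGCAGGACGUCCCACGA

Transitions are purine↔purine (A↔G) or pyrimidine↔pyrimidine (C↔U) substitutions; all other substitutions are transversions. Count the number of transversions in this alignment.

2

Mismatches occur at site 3 (A↔G, transition), site 4 (G↔A, transition), site 5 (A↔G, transition), site 8 (A↔G, transition), site 9 (C↔U, transition), site 10 (G↔U, transversion), site 21 (C↔U, transition), site 22 (U↔C, transition), site 23 (U↔C, transition), site 27 (G↔A, transition), site 29 (U↔C, transition), site 39 (A↔C, transversion), site 41 (U↔C, transition).
Of the 13 differences, 11 transitions and 2 transversions, so the answer is 2.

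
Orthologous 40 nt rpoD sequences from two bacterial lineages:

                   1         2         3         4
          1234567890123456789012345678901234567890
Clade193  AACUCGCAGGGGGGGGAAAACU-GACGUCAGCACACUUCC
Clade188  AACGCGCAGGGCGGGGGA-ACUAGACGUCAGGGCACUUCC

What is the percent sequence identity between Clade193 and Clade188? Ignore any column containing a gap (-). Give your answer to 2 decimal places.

Excluding the 2 gap columns leaves 38 comparable sites.
Mismatches occur at site 4 (U→G), site 12 (G→C), site 17 (A→G), site 32 (C→G), site 33 (A→G).
33 of the 38 comparable sites match, so the percent identity is 33/38 × 100 = 86.84%.

86.84%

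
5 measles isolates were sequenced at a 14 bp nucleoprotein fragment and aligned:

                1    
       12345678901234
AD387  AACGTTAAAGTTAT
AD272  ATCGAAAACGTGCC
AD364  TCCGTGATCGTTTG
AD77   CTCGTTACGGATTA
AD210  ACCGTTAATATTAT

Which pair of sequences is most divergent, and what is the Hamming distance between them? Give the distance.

Pairwise Hamming distances:
  AD387 vs AD272: 7
  AD387 vs AD364: 7
  AD387 vs AD77: 7
  AD387 vs AD210: 3
  AD272 vs AD364: 8
  AD272 vs AD77: 9
  AD272 vs AD210: 8
  AD364 vs AD77: 7
  AD364 vs AD210: 7
  AD77 vs AD210: 8
The largest is 9, between AD272 and AD77.

9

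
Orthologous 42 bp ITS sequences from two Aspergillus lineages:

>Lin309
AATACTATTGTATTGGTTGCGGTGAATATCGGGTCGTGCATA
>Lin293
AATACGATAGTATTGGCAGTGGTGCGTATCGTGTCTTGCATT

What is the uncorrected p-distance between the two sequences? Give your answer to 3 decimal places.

0.238

Differing sites — 6:T/G; 9:T/A; 17:T/C; 18:T/A; 20:C/T; 25:A/C; 26:A/G; 32:G/T; 36:G/T; 42:A/T.
There are 10 differences over 42 sites, so p = 10/42 = 0.238.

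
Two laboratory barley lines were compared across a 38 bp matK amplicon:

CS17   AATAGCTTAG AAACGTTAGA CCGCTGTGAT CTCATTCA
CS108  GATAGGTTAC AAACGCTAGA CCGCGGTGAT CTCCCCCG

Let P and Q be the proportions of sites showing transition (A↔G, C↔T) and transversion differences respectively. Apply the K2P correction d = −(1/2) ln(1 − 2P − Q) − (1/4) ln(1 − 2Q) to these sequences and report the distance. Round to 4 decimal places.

0.2889

Mismatches occur at site 1 (A/G, transition), site 6 (C/G, transversion), site 10 (G/C, transversion), site 16 (T/C, transition), site 25 (T/G, transversion), site 34 (A/C, transversion), site 35 (T/C, transition), site 36 (T/C, transition), site 38 (A/G, transition).
Of the 9 differences, 5 transitions and 4 transversions over 38 sites: P = 5/38 = 0.131579, Q = 4/38 = 0.105263.
d = −0.5·ln(0.631579) − 0.25·ln(0.789474) = −0.5·(-0.459532) − 0.25·(-0.236388) = 0.2889.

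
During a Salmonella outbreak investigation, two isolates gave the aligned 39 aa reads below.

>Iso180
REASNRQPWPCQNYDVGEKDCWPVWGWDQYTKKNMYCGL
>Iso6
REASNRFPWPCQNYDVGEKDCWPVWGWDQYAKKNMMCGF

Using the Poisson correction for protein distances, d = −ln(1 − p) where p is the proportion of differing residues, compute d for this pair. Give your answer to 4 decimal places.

0.1082

Differing sites — 7:Q/F; 31:T/A; 36:Y/M; 39:L/F.
p = 4/39 = 0.102564.
d = −ln(1 − 0.102564) = −ln(0.897436) = 0.1082.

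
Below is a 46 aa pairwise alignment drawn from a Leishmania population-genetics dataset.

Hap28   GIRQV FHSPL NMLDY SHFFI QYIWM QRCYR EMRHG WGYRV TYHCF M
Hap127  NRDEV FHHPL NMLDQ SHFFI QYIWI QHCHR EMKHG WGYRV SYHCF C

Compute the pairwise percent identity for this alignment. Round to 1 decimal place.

Mismatches occur at site 1 (G↔N), site 2 (I↔R), site 3 (R↔D), site 4 (Q↔E), site 8 (S↔H), site 15 (Y↔Q), site 25 (M↔I), site 27 (R↔H), site 29 (Y↔H), site 33 (R↔K), site 41 (T↔S), site 46 (M↔C).
34 of the 46 sites match, so the percent identity is 34/46 × 100 = 73.9%.

73.9%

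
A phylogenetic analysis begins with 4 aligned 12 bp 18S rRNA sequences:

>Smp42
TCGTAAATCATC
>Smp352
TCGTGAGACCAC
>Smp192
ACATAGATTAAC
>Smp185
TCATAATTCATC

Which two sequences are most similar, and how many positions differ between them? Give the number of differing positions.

Pairwise Hamming distances:
  Smp42 vs Smp352: 5
  Smp42 vs Smp192: 5
  Smp42 vs Smp185: 2
  Smp352 vs Smp192: 8
  Smp352 vs Smp185: 6
  Smp192 vs Smp185: 5
The smallest is 2, between Smp42 and Smp185.

2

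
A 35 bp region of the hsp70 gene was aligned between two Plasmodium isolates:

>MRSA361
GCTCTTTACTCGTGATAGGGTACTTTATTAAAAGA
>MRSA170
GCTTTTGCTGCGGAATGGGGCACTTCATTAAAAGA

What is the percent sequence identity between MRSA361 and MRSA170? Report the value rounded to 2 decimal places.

Mismatches occur at site 4 (C→T), site 7 (T→G), site 8 (A→C), site 9 (C→T), site 10 (T→G), site 13 (T→G), site 14 (G→A), site 17 (A→G), site 21 (T→C), site 26 (T→C).
25 of the 35 sites match, so the percent identity is 25/35 × 100 = 71.43%.

71.43%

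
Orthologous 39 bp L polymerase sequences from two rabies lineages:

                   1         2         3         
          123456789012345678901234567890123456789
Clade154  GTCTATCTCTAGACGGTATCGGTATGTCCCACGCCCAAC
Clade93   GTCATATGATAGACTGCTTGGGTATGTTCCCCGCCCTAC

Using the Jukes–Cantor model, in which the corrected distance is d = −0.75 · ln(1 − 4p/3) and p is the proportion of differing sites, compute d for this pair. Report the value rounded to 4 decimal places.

0.4408

Differing sites — 4:T/A; 5:A/T; 6:T/A; 7:C/T; 8:T/G; 9:C/A; 15:G/T; 17:T/C; 18:A/T; 20:C/G; 28:C/T; 31:A/C; 37:A/T.
p = 13/39 = 0.333333.
d = −0.75 · ln(1 − (4/3)·0.333333) = −0.75 · ln(0.555556) = −0.75 · (-0.587786) = 0.4408.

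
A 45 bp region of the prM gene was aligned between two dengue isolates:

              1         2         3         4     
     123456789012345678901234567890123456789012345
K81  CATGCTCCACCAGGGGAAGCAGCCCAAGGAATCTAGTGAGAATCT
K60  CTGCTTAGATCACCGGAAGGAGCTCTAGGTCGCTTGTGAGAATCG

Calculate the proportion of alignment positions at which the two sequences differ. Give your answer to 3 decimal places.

Differing sites — 2:A/T; 3:T/G; 4:G/C; 5:C/T; 7:C/A; 8:C/G; 10:C/T; 13:G/C; 14:G/C; 20:C/G; 24:C/T; 26:A/T; 30:A/T; 31:A/C; 32:T/G; 35:A/T; 45:T/G.
There are 17 differences over 45 sites, so p = 17/45 = 0.378.

0.378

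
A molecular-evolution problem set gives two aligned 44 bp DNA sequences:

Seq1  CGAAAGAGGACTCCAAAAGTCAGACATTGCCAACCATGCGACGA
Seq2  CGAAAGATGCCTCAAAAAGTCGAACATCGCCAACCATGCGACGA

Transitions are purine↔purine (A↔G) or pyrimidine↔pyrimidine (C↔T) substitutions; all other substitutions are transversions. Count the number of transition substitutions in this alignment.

3

The sequences differ at positions 8 (G/T, transversion), 10 (A/C, transversion), 14 (C/A, transversion), 22 (A/G, transition), 23 (G/A, transition), 28 (T/C, transition).
Of the 6 differences, 3 transitions and 3 transversions, so the answer is 3.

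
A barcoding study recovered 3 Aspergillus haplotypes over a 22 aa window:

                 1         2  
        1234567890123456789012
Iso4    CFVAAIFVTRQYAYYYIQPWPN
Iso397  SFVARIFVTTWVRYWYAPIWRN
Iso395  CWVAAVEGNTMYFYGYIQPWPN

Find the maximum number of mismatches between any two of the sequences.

Pairwise Hamming distances:
  Iso4 vs Iso397: 11
  Iso4 vs Iso395: 9
  Iso397 vs Iso395: 15
The largest is 15, between Iso397 and Iso395.

15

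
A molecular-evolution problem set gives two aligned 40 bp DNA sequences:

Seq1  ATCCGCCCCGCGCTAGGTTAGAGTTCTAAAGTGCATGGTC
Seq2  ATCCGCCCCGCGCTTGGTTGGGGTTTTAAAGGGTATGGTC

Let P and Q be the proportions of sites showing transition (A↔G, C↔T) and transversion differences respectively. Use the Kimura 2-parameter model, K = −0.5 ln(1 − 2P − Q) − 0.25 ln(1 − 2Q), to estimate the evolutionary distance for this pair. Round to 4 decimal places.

0.1702

Mismatches occur at site 15 (A→T, transversion), site 20 (A→G, transition), site 22 (A→G, transition), site 26 (C→T, transition), site 32 (T→G, transversion), site 34 (C→T, transition).
Of the 6 differences, 4 transitions and 2 transversions over 40 sites: P = 4/40 = 0.100000, Q = 2/40 = 0.050000.
d = −0.5·ln(0.750000) − 0.25·ln(0.900000) = −0.5·(-0.287682) − 0.25·(-0.105361) = 0.1702.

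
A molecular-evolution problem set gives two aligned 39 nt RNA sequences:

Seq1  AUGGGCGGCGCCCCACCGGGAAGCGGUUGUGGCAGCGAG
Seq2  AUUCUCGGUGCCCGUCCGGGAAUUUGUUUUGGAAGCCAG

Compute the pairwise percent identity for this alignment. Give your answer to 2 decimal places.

69.23%

The sequences differ at positions 3 (G/U), 4 (G/C), 5 (G/U), 9 (C/U), 14 (C/G), 15 (A/U), 23 (G/U), 24 (C/U), 25 (G/U), 29 (G/U), 33 (C/A), 37 (G/C).
27 of the 39 sites match, so the percent identity is 27/39 × 100 = 69.23%.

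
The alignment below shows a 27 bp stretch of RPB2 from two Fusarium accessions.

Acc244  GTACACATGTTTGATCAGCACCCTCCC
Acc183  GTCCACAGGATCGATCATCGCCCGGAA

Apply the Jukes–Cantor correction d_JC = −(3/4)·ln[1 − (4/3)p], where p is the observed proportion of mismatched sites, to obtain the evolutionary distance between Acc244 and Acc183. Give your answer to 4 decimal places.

Differing sites — 3:A/C; 8:T/G; 10:T/A; 12:T/C; 18:G/T; 20:A/G; 24:T/G; 25:C/G; 26:C/A; 27:C/A.
p = 10/27 = 0.370370.
d = −0.75 · ln(1 − (4/3)·0.370370) = −0.75 · ln(0.506173) = −0.75 · (-0.680877) = 0.5107.

0.5107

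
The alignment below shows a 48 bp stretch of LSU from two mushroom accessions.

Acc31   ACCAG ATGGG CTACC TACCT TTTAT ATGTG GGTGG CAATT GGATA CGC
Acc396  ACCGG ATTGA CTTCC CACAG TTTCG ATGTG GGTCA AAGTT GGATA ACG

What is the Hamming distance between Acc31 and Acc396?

16

Differing sites — 4:A/G; 8:G/T; 10:G/A; 13:A/T; 16:T/C; 19:C/A; 20:T/G; 24:A/C; 25:T/G; 34:G/C; 35:G/A; 36:C/A; 38:A/G; 46:C/A; 47:G/C; 48:C/G.
That gives 16 mismatches out of 48 aligned sites, so the Hamming distance is 16.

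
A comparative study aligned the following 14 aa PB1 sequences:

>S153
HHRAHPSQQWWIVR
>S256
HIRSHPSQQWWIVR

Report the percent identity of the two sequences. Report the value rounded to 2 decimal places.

85.71%

The sequences differ at positions 2 (H/I), 4 (A/S).
12 of the 14 sites match, so the percent identity is 12/14 × 100 = 85.71%.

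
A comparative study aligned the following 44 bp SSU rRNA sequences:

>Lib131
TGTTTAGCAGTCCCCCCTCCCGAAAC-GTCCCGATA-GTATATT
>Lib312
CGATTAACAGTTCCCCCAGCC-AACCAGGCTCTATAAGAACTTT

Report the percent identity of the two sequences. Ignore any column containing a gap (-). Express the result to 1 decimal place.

Excluding the 3 gap columns leaves 41 comparable sites.
The sequences differ at positions 1 (T/C), 3 (T/A), 7 (G/A), 12 (C/T), 18 (T/A), 19 (C/G), 25 (A/C), 29 (T/G), 31 (C/T), 33 (G/T), 39 (T/A), 41 (T/C), 42 (A/T).
28 of the 41 comparable sites match, so the percent identity is 28/41 × 100 = 68.3%.

68.3%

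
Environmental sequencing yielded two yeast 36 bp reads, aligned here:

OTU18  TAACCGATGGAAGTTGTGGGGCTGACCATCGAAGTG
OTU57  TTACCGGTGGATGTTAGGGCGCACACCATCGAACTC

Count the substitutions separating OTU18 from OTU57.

The sequences differ at positions 2 (A/T), 7 (A/G), 12 (A/T), 16 (G/A), 17 (T/G), 20 (G/C), 23 (T/A), 24 (G/C), 34 (G/C), 36 (G/C).
That gives 10 mismatches out of 36 aligned sites, so the Hamming distance is 10.

10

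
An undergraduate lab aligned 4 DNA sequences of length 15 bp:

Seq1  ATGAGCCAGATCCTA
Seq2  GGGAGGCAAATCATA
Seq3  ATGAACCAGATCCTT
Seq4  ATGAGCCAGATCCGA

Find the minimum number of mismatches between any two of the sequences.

Pairwise Hamming distances:
  Seq1 vs Seq2: 5
  Seq1 vs Seq3: 2
  Seq1 vs Seq4: 1
  Seq2 vs Seq3: 7
  Seq2 vs Seq4: 6
  Seq3 vs Seq4: 3
The smallest is 1, between Seq1 and Seq4.

1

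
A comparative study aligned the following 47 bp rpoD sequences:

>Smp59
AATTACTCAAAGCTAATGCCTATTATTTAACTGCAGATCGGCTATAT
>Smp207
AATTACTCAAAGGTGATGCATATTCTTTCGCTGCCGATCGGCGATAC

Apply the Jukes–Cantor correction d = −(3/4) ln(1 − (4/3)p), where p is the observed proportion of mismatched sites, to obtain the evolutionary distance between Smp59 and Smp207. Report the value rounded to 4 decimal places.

0.2211

The sequences differ at positions 13 (C/G), 15 (A/G), 20 (C/A), 25 (A/C), 29 (A/C), 30 (A/G), 35 (A/C), 43 (T/G), 47 (T/C).
p = 9/47 = 0.191489.
d = −0.75 · ln(1 − (4/3)·0.191489) = −0.75 · ln(0.744681) = −0.75 · (-0.294799) = 0.2211.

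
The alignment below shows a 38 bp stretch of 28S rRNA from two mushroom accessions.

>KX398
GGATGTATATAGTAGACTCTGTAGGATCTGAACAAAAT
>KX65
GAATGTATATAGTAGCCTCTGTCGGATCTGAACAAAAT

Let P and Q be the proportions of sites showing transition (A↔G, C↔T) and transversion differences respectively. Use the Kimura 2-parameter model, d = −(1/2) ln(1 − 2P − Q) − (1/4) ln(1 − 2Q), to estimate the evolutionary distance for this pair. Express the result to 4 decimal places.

The sequences differ at positions 2 (G/A, transition), 16 (A/C, transversion), 23 (A/C, transversion).
Of the 3 differences, 1 transition and 2 transversions over 38 sites: P = 1/38 = 0.026316, Q = 2/38 = 0.052632.
d = −0.5·ln(0.894736) − 0.25·ln(0.894736) = −0.5·(-0.111227) − 0.25·(-0.111227) = 0.0834.

0.0834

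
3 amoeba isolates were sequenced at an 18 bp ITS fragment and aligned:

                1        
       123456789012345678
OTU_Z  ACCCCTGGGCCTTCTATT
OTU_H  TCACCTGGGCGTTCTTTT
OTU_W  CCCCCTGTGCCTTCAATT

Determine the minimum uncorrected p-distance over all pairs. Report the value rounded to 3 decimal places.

Pairwise Hamming distances:
  OTU_Z vs OTU_H: 4
  OTU_Z vs OTU_W: 3
  OTU_H vs OTU_W: 6
The smallest is 3 mismatches, between OTU_Z and OTU_W; p = 3/18 = 0.167.

0.167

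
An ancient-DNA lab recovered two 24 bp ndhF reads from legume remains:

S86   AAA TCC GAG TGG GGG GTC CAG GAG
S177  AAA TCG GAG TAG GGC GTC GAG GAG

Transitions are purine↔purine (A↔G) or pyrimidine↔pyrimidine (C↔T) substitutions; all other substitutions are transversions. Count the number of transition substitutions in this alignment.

1

Differing sites — 6:C/G (Tv); 11:G/A (Ti); 15:G/C (Tv); 19:C/G (Tv).
Of the 4 differences, 1 transition and 3 transversions, so the answer is 1.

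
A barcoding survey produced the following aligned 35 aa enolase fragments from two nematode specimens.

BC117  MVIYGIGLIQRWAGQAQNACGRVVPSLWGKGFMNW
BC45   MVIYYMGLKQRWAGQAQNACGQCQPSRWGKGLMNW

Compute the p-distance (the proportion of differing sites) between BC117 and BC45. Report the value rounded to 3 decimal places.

The sequences differ at positions 5 (G/Y), 6 (I/M), 9 (I/K), 22 (R/Q), 23 (V/C), 24 (V/Q), 27 (L/R), 32 (F/L).
There are 8 differences over 35 sites, so p = 8/35 = 0.229.

0.229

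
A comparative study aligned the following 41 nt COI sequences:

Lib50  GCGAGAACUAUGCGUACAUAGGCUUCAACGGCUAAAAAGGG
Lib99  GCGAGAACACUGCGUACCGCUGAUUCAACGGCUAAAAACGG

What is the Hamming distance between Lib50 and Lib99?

Mismatches occur at site 9 (U→A), site 10 (A→C), site 18 (A→C), site 19 (U→G), site 20 (A→C), site 21 (G→U), site 23 (C→A), site 39 (G→C).
That gives 8 mismatches out of 41 aligned sites, so the Hamming distance is 8.

8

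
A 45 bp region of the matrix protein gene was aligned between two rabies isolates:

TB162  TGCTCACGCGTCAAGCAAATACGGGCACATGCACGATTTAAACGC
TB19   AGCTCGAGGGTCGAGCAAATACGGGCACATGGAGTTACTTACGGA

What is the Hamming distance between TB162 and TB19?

The sequences differ at positions 1 (T/A), 6 (A/G), 7 (C/A), 9 (C/G), 13 (A/G), 32 (C/G), 34 (C/G), 35 (G/T), 36 (A/T), 37 (T/A), 38 (T/C), 40 (A/T), 42 (A/C), 43 (C/G), 45 (C/A).
That gives 15 mismatches out of 45 aligned sites, so the Hamming distance is 15.

15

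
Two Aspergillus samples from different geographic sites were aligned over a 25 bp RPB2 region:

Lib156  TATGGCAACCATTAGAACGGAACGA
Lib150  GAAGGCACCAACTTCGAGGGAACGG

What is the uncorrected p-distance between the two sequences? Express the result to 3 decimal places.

0.400

Differing sites — 1:T/G; 3:T/A; 8:A/C; 10:C/A; 12:T/C; 14:A/T; 15:G/C; 16:A/G; 18:C/G; 25:A/G.
There are 10 differences over 25 sites, so p = 10/25 = 0.400.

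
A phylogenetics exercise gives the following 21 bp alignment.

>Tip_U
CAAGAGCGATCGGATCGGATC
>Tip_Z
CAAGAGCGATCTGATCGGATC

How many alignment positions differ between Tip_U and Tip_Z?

Differing sites — 12:G/T.
That gives 1 mismatch out of 21 aligned sites, so the Hamming distance is 1.

1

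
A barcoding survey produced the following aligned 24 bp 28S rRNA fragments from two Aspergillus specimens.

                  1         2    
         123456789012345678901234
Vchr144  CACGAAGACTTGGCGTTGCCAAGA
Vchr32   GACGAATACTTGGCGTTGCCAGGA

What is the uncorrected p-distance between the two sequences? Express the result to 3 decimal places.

Mismatches occur at site 1 (C/G), site 7 (G/T), site 22 (A/G).
There are 3 differences over 24 sites, so p = 3/24 = 0.125.

0.125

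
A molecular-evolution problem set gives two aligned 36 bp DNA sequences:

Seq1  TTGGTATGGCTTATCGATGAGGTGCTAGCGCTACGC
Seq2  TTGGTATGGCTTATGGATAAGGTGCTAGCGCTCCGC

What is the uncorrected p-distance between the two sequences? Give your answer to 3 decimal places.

Mismatches occur at site 15 (C↔G), site 19 (G↔A), site 33 (A↔C).
There are 3 differences over 36 sites, so p = 3/36 = 0.083.

0.083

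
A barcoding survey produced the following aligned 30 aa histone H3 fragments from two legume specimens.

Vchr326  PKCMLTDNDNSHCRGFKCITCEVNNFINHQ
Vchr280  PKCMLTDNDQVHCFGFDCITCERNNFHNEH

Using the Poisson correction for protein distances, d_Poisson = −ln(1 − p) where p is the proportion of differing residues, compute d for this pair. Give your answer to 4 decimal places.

0.3102

Differing sites — 10:N/Q; 11:S/V; 14:R/F; 17:K/D; 23:V/R; 27:I/H; 29:H/E; 30:Q/H.
p = 8/30 = 0.266667.
d = −ln(1 − 0.266667) = −ln(0.733333) = 0.3102.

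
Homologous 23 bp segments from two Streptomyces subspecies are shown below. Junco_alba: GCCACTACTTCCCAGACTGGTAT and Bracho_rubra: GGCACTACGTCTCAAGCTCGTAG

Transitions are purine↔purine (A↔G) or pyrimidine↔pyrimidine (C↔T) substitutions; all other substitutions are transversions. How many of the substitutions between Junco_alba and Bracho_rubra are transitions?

3

The sequences differ at positions 2 (C/G, transversion), 9 (T/G, transversion), 12 (C/T, transition), 15 (G/A, transition), 16 (A/G, transition), 19 (G/C, transversion), 23 (T/G, transversion).
Of the 7 differences, 3 transitions and 4 transversions, so the answer is 3.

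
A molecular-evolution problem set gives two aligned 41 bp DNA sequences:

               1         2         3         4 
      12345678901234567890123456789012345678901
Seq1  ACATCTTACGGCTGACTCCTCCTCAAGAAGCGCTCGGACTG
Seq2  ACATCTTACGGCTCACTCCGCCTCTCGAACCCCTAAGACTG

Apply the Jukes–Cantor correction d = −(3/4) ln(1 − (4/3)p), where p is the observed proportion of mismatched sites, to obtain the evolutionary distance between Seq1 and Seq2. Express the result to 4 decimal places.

0.2260

Mismatches occur at site 14 (G↔C), site 20 (T↔G), site 25 (A↔T), site 26 (A↔C), site 30 (G↔C), site 32 (G↔C), site 35 (C↔A), site 36 (G↔A).
p = 8/41 = 0.195122.
d = −0.75 · ln(1 − (4/3)·0.195122) = −0.75 · ln(0.739837) = −0.75 · (-0.301325) = 0.2260.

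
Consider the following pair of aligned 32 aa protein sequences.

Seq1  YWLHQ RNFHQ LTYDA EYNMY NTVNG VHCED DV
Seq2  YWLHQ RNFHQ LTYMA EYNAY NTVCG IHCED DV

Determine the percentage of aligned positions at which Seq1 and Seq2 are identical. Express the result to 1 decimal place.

87.5%

Mismatches occur at site 14 (D/M), site 19 (M/A), site 24 (N/C), site 26 (V/I).
28 of the 32 sites match, so the percent identity is 28/32 × 100 = 87.5%.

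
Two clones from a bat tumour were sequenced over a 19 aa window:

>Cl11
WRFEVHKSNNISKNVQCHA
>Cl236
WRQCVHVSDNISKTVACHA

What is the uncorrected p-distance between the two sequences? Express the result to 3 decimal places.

0.316

Differing sites — 3:F/Q; 4:E/C; 7:K/V; 9:N/D; 14:N/T; 16:Q/A.
There are 6 differences over 19 sites, so p = 6/19 = 0.316.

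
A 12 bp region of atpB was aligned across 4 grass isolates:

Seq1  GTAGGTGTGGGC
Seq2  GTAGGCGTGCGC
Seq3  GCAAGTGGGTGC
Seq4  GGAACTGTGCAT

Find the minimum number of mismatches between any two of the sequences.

2

Pairwise Hamming distances:
  Seq1 vs Seq2: 2
  Seq1 vs Seq3: 4
  Seq1 vs Seq4: 6
  Seq2 vs Seq3: 5
  Seq2 vs Seq4: 6
  Seq3 vs Seq4: 6
The smallest is 2, between Seq1 and Seq2.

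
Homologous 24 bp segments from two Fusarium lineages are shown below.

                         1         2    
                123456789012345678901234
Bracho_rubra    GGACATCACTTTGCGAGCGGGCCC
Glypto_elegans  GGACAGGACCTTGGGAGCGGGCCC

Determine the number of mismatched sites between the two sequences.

4

Differing sites — 6:T/G; 7:C/G; 10:T/C; 14:C/G.
That gives 4 mismatches out of 24 aligned sites, so the Hamming distance is 4.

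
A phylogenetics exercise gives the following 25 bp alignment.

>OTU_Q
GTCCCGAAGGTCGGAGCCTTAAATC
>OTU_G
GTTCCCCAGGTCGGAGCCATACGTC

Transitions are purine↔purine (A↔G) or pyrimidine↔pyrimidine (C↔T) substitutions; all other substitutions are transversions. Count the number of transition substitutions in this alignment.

2

Differing sites — 3:C/T (Ti); 6:G/C (Tv); 7:A/C (Tv); 19:T/A (Tv); 22:A/C (Tv); 23:A/G (Ti).
Of the 6 differences, 2 transitions and 4 transversions, so the answer is 2.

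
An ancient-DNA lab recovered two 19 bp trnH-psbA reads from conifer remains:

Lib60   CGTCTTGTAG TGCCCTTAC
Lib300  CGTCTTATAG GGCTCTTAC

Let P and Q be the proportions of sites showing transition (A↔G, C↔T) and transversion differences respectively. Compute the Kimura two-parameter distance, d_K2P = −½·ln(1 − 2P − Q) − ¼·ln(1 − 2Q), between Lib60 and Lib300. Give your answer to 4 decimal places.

The sequences differ at positions 7 (G/A, transition), 11 (T/G, transversion), 14 (C/T, transition).
Of the 3 differences, 2 transitions and 1 transversion over 19 sites: P = 2/19 = 0.105263, Q = 1/19 = 0.052632.
d = −0.5·ln(0.736842) − 0.25·ln(0.894736) = −0.5·(-0.305382) − 0.25·(-0.111227) = 0.1805.

0.1805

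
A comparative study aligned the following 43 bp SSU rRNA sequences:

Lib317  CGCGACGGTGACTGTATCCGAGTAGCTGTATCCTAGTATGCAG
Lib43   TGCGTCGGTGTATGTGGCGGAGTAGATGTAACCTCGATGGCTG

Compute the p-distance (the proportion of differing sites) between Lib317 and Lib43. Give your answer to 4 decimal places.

0.3256

The sequences differ at positions 1 (C/T), 5 (A/T), 11 (A/T), 12 (C/A), 16 (A/G), 17 (T/G), 19 (C/G), 26 (C/A), 31 (T/A), 35 (A/C), 37 (T/A), 38 (A/T), 39 (T/G), 42 (A/T).
There are 14 differences over 43 sites, so p = 14/43 = 0.3256.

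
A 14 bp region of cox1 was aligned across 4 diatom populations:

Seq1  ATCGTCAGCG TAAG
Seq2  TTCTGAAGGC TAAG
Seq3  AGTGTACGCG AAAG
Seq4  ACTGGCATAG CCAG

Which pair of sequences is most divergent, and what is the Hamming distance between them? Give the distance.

10

Pairwise Hamming distances:
  Seq1 vs Seq2: 6
  Seq1 vs Seq3: 5
  Seq1 vs Seq4: 7
  Seq2 vs Seq3: 9
  Seq2 vs Seq4: 10
  Seq3 vs Seq4: 8
The largest is 10, between Seq2 and Seq4.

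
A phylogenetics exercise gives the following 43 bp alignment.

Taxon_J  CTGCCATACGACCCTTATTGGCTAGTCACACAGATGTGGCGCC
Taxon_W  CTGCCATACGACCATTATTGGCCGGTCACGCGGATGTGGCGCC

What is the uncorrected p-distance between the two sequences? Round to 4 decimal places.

0.1163

Differing sites — 14:C/A; 23:T/C; 24:A/G; 30:A/G; 32:A/G.
There are 5 differences over 43 sites, so p = 5/43 = 0.1163.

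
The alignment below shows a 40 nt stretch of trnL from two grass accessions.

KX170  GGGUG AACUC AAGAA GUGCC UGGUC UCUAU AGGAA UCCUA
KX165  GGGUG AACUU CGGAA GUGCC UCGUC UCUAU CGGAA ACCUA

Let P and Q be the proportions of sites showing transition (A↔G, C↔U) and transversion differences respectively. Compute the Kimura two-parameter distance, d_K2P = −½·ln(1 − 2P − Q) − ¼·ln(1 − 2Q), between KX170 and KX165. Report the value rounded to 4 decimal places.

Mismatches occur at site 10 (C↔U, transition), site 11 (A↔C, transversion), site 12 (A↔G, transition), site 22 (G↔C, transversion), site 31 (A↔C, transversion), site 36 (U↔A, transversion).
Of the 6 differences, 2 transitions and 4 transversions over 40 sites: P = 2/40 = 0.050000, Q = 4/40 = 0.100000.
d = −0.5·ln(0.800000) − 0.25·ln(0.800000) = −0.5·(-0.223144) − 0.25·(-0.223144) = 0.1674.

0.1674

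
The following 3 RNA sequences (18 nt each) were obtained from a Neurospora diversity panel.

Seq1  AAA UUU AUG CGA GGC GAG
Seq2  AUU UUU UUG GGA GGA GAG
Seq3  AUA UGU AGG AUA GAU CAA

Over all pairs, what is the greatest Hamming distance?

10

Pairwise Hamming distances:
  Seq1 vs Seq2: 5
  Seq1 vs Seq3: 9
  Seq2 vs Seq3: 10
The largest is 10, between Seq2 and Seq3.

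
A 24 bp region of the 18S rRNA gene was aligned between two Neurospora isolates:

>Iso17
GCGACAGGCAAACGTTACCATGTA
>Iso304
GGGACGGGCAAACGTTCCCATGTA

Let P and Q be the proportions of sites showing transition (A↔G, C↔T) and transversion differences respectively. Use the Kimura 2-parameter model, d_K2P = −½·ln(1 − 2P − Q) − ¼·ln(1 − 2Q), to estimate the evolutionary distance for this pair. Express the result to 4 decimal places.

Differing sites — 2:C/G (Tv); 6:A/G (Ti); 17:A/C (Tv).
Of the 3 differences, 1 transition and 2 transversions over 24 sites: P = 1/24 = 0.041667, Q = 2/24 = 0.083333.
d = −0.5·ln(0.833333) − 0.25·ln(0.833334) = −0.5·(-0.182322) − 0.25·(-0.182321) = 0.1367.

0.1367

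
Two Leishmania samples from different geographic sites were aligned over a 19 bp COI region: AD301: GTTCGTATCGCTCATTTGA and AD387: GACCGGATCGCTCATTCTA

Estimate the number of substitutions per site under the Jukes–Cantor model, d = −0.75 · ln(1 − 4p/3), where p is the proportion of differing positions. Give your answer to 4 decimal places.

0.3241

Differing sites — 2:T/A; 3:T/C; 6:T/G; 17:T/C; 18:G/T.
p = 5/19 = 0.263158.
d = −0.75 · ln(1 − (4/3)·0.263158) = −0.75 · ln(0.649123) = −0.75 · (-0.432133) = 0.3241.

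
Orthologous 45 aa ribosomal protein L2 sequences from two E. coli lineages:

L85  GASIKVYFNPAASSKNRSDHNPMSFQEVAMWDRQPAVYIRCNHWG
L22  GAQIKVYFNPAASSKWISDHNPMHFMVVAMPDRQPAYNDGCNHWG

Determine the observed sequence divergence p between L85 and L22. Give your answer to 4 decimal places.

0.2444

The sequences differ at positions 3 (S/Q), 16 (N/W), 17 (R/I), 24 (S/H), 26 (Q/M), 27 (E/V), 31 (W/P), 37 (V/Y), 38 (Y/N), 39 (I/D), 40 (R/G).
There are 11 differences over 45 sites, so p = 11/45 = 0.2444.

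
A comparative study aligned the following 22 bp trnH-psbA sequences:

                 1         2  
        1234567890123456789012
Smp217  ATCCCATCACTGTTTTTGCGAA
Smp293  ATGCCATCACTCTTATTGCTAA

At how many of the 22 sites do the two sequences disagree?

The sequences differ at positions 3 (C/G), 12 (G/C), 15 (T/A), 20 (G/T).
That gives 4 mismatches out of 22 aligned sites, so the Hamming distance is 4.

4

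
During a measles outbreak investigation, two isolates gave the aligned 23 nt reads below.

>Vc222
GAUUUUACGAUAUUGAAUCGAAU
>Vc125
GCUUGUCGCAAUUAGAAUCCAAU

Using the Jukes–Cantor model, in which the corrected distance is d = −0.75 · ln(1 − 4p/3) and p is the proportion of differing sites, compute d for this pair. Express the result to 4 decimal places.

0.5532

Differing sites — 2:A/C; 5:U/G; 7:A/C; 8:C/G; 9:G/C; 11:U/A; 12:A/U; 14:U/A; 20:G/C.
p = 9/23 = 0.391304.
d = −0.75 · ln(1 − (4/3)·0.391304) = −0.75 · ln(0.478261) = −0.75 · (-0.737599) = 0.5532.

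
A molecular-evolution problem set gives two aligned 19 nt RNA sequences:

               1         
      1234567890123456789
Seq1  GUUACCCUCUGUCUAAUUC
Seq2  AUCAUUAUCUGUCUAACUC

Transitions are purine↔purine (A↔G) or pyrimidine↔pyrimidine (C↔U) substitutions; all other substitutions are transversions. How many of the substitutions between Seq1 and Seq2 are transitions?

The sequences differ at positions 1 (G/A, transition), 3 (U/C, transition), 5 (C/U, transition), 6 (C/U, transition), 7 (C/A, transversion), 17 (U/C, transition).
Of the 6 differences, 5 transitions and 1 transversion, so the answer is 5.

5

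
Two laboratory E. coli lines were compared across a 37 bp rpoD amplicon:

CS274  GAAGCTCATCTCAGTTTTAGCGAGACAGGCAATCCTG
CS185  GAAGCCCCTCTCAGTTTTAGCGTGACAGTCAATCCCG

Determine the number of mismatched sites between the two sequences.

Mismatches occur at site 6 (T→C), site 8 (A→C), site 23 (A→T), site 29 (G→T), site 36 (T→C).
That gives 5 mismatches out of 37 aligned sites, so the Hamming distance is 5.

5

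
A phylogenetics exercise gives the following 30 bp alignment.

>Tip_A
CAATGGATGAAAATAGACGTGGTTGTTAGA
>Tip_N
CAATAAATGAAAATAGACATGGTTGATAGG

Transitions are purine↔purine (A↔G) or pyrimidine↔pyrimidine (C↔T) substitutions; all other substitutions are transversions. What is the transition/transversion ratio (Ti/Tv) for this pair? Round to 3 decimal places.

4.000

Mismatches occur at site 5 (G/A, transition), site 6 (G/A, transition), site 19 (G/A, transition), site 26 (T/A, transversion), site 30 (A/G, transition).
Of the 5 differences, 4 transitions and 1 transversion, so Ti/Tv = 4/1 = 4.000.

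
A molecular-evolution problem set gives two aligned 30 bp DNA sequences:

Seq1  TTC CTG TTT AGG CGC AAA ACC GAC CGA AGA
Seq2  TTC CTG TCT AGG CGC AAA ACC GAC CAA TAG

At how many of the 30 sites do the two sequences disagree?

The sequences differ at positions 8 (T/C), 26 (G/A), 28 (A/T), 29 (G/A), 30 (A/G).
That gives 5 mismatches out of 30 aligned sites, so the Hamming distance is 5.

5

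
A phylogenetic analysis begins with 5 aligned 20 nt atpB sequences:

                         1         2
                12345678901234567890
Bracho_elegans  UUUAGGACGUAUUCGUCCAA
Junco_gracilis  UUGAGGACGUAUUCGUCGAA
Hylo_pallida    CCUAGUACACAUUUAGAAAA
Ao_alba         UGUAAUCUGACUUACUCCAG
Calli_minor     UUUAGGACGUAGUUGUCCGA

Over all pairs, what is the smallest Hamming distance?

2

Pairwise Hamming distances:
  Bracho_elegans vs Junco_gracilis: 2
  Bracho_elegans vs Hylo_pallida: 10
  Bracho_elegans vs Ao_alba: 10
  Bracho_elegans vs Calli_minor: 3
  Junco_gracilis vs Hylo_pallida: 11
  Junco_gracilis vs Ao_alba: 12
  Junco_gracilis vs Calli_minor: 5
  Hylo_pallida vs Ao_alba: 14
  Hylo_pallida vs Calli_minor: 11
  Ao_alba vs Calli_minor: 12
The smallest is 2, between Bracho_elegans and Junco_gracilis.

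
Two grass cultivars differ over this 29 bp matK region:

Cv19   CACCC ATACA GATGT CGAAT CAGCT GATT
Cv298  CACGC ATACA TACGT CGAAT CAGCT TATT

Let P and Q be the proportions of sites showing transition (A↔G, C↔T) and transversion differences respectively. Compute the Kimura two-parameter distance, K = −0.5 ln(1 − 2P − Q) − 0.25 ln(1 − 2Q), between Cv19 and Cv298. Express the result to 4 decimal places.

Mismatches occur at site 4 (C↔G, transversion), site 11 (G↔T, transversion), site 13 (T↔C, transition), site 26 (G↔T, transversion).
Of the 4 differences, 1 transition and 3 transversions over 29 sites: P = 1/29 = 0.034483, Q = 3/29 = 0.103448.
d = −0.5·ln(0.827586) − 0.25·ln(0.793104) = −0.5·(-0.189242) − 0.25·(-0.231801) = 0.1526.

0.1526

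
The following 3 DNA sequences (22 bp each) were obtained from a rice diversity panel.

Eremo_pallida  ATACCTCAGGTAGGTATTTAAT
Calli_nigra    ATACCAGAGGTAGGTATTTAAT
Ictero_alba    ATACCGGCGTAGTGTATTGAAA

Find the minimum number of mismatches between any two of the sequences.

Pairwise Hamming distances:
  Eremo_pallida vs Calli_nigra: 2
  Eremo_pallida vs Ictero_alba: 9
  Calli_nigra vs Ictero_alba: 8
The smallest is 2, between Eremo_pallida and Calli_nigra.

2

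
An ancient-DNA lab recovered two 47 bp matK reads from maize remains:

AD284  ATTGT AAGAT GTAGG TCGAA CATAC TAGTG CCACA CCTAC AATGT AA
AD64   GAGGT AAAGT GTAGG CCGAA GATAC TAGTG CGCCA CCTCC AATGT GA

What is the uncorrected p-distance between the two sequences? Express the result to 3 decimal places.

Differing sites — 1:A/G; 2:T/A; 3:T/G; 8:G/A; 9:A/G; 16:T/C; 21:C/G; 32:C/G; 33:A/C; 39:A/C; 46:A/G.
There are 11 differences over 47 sites, so p = 11/47 = 0.234.

0.234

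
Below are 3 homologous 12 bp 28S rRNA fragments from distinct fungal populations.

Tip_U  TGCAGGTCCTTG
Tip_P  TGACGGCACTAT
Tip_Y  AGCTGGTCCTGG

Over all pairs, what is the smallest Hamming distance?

3

Pairwise Hamming distances:
  Tip_U vs Tip_P: 6
  Tip_U vs Tip_Y: 3
  Tip_P vs Tip_Y: 7
The smallest is 3, between Tip_U and Tip_Y.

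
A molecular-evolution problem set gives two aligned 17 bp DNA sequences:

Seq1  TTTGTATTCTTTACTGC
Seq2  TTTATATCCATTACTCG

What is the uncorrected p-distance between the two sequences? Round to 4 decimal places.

0.2941

Mismatches occur at site 4 (G↔A), site 8 (T↔C), site 10 (T↔A), site 16 (G↔C), site 17 (C↔G).
There are 5 differences over 17 sites, so p = 5/17 = 0.2941.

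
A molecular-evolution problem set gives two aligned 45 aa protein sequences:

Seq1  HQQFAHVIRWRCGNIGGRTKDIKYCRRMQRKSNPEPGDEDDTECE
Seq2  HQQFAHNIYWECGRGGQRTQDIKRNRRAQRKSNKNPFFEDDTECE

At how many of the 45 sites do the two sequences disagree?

14

Differing sites — 7:V/N; 9:R/Y; 11:R/E; 14:N/R; 15:I/G; 17:G/Q; 20:K/Q; 24:Y/R; 25:C/N; 28:M/A; 34:P/K; 35:E/N; 37:G/F; 38:D/F.
That gives 14 mismatches out of 45 aligned sites, so the Hamming distance is 14.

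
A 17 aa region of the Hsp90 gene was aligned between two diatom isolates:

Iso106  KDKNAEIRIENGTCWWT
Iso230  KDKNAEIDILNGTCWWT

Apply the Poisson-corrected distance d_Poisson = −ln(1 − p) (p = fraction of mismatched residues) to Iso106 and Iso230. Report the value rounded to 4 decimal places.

The sequences differ at positions 8 (R/D), 10 (E/L).
p = 2/17 = 0.117647.
d = −ln(1 − 0.117647) = −ln(0.882353) = 0.1252.

0.1252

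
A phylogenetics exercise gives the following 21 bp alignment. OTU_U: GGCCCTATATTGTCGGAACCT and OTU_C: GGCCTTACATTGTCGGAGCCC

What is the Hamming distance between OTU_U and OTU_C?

4

Differing sites — 5:C/T; 8:T/C; 18:A/G; 21:T/C.
That gives 4 mismatches out of 21 aligned sites, so the Hamming distance is 4.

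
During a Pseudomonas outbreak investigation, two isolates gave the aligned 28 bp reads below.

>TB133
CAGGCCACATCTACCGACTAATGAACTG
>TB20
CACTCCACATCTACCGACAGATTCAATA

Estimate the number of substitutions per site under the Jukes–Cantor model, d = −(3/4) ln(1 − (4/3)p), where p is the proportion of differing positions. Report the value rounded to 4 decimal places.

0.3597

The sequences differ at positions 3 (G/C), 4 (G/T), 19 (T/A), 20 (A/G), 23 (G/T), 24 (A/C), 26 (C/A), 28 (G/A).
p = 8/28 = 0.285714.
d = −0.75 · ln(1 − (4/3)·0.285714) = −0.75 · ln(0.619048) = −0.75 · (-0.479572) = 0.3597.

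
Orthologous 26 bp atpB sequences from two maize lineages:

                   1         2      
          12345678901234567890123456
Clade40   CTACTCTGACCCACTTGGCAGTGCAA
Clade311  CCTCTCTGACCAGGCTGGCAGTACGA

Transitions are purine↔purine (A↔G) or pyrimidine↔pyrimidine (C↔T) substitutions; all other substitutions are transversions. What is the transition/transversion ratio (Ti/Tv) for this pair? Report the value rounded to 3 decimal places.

Differing sites — 2:T/C (Ti); 3:A/T (Tv); 12:C/A (Tv); 13:A/G (Ti); 14:C/G (Tv); 15:T/C (Ti); 23:G/A (Ti); 25:A/G (Ti).
Of the 8 differences, 5 transitions and 3 transversions, so Ti/Tv = 5/3 = 1.667.

1.667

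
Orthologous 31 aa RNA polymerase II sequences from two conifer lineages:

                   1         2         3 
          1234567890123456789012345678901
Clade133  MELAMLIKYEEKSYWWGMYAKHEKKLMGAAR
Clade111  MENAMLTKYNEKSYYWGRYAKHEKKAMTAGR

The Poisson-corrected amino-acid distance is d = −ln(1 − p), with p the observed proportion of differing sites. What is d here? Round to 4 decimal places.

0.2985

Mismatches occur at site 3 (L↔N), site 7 (I↔T), site 10 (E↔N), site 15 (W↔Y), site 18 (M↔R), site 26 (L↔A), site 28 (G↔T), site 30 (A↔G).
p = 8/31 = 0.258065.
d = −ln(1 − 0.258065) = −ln(0.741935) = 0.2985.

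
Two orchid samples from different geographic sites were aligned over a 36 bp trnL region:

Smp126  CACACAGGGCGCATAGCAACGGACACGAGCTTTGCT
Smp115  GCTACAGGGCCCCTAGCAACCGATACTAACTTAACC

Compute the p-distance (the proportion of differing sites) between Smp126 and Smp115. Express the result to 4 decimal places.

0.3333

Differing sites — 1:C/G; 2:A/C; 3:C/T; 11:G/C; 13:A/C; 21:G/C; 24:C/T; 27:G/T; 29:G/A; 33:T/A; 34:G/A; 36:T/C.
There are 12 differences over 36 sites, so p = 12/36 = 0.3333.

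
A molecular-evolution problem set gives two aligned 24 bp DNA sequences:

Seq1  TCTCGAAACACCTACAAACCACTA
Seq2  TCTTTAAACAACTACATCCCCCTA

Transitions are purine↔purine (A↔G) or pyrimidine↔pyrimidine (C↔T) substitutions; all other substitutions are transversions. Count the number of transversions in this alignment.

5

Differing sites — 4:C/T (Ti); 5:G/T (Tv); 11:C/A (Tv); 17:A/T (Tv); 18:A/C (Tv); 21:A/C (Tv).
Of the 6 differences, 1 transition and 5 transversions, so the answer is 5.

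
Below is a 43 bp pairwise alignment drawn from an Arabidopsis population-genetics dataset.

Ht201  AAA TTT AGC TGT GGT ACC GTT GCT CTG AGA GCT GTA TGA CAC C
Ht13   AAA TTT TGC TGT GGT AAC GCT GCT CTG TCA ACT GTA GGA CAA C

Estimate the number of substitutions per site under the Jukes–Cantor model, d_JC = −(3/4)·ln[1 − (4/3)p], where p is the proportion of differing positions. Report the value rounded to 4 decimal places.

Mismatches occur at site 7 (A↔T), site 17 (C↔A), site 20 (T↔C), site 28 (A↔T), site 29 (G↔C), site 31 (G↔A), site 37 (T↔G), site 42 (C↔A).
p = 8/43 = 0.186047.
d = −0.75 · ln(1 − (4/3)·0.186047) = −0.75 · ln(0.751937) = −0.75 · (-0.285103) = 0.2138.

0.2138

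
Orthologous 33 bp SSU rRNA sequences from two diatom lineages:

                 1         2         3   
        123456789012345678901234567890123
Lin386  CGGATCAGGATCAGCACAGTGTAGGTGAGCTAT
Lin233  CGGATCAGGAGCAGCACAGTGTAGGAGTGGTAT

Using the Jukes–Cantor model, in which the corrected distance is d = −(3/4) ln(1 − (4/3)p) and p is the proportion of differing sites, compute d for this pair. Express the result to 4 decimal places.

0.1322

Differing sites — 11:T/G; 26:T/A; 28:A/T; 30:C/G.
p = 4/33 = 0.121212.
d = −0.75 · ln(1 − (4/3)·0.121212) = −0.75 · ln(0.838384) = −0.75 · (-0.176279) = 0.1322.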